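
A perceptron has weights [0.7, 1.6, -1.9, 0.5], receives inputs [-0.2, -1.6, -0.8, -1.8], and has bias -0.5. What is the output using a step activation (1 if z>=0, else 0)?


z = w . x + b
= 0.7*-0.2 + 1.6*-1.6 + -1.9*-0.8 + 0.5*-1.8 + -0.5
= -0.14 + -2.56 + 1.52 + -0.9 + -0.5
= -2.08 + -0.5
= -2.58
Since z = -2.58 < 0, output = 0

0


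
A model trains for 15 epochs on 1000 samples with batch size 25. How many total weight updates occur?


Iterations per epoch = 1000 / 25 = 40
Total updates = iterations_per_epoch * epochs
= 40 * 15
= 600

600


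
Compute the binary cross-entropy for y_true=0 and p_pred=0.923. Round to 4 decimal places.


For y=0: Loss = -log(1-p)
= -log(1 - 0.923)
= -log(0.077)
= -(-2.5639)
= 2.5639

2.5639


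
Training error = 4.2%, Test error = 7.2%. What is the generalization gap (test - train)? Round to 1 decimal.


Generalization gap = test_error - train_error
= 7.2 - 4.2
= 3.0%
A moderate gap.

3.0


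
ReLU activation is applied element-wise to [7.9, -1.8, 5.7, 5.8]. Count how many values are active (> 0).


ReLU(x) = max(0, x) for each element:
ReLU(7.9) = 7.9
ReLU(-1.8) = 0
ReLU(5.7) = 5.7
ReLU(5.8) = 5.8
Active neurons (>0): 3

3


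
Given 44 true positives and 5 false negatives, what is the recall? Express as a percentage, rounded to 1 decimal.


Recall = TP / (TP + FN) * 100
= 44 / (44 + 5)
= 44 / 49
= 0.898
= 89.8%

89.8


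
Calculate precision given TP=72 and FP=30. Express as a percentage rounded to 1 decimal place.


Precision = TP / (TP + FP) * 100
= 72 / (72 + 30)
= 72 / 102
= 0.7059
= 70.6%

70.6


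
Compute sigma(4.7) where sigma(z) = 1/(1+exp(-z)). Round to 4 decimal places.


sigmoid(z) = 1 / (1 + exp(-z))
exp(-(4.7)) = exp(-4.7) = 0.0091
1 + 0.0091 = 1.0091
1 / 1.0091 = 0.9910

0.9910


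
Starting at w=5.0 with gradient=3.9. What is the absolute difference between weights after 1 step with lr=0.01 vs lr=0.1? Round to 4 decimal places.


With lr=0.01: w_new = 5.0 - 0.01 * 3.9 = 4.961
With lr=0.1: w_new = 5.0 - 0.1 * 3.9 = 4.61
Absolute difference = |4.961 - 4.61|
= 0.3510

0.3510


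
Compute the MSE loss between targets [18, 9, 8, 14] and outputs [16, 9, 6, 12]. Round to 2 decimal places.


Differences: [2, 0, 2, 2]
Squared errors: [4, 0, 4, 4]
Sum of squared errors = 12
MSE = 12 / 4 = 3.00

3.00


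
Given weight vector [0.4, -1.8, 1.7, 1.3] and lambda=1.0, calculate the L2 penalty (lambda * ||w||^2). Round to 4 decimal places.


Squaring each weight:
0.4^2 = 0.16
(-1.8)^2 = 3.24
1.7^2 = 2.89
1.3^2 = 1.69
Sum of squares = 7.98
Penalty = 1.0 * 7.98 = 7.9800

7.9800


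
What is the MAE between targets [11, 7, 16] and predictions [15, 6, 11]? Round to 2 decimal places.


Absolute errors: [4, 1, 5]
Sum of absolute errors = 10
MAE = 10 / 3 = 3.33

3.33


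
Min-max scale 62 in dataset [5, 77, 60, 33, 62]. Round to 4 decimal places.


Min = 5, Max = 77
Range = 77 - 5 = 72
Scaled = (x - min) / (max - min)
= (62 - 5) / 72
= 57 / 72
= 0.7917

0.7917


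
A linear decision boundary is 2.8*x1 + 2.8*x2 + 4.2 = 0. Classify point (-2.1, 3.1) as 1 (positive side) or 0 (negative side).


Compute 2.8 * -2.1 + 2.8 * 3.1 + 4.2
= -5.88 + 8.68 + 4.2
= 7.0
Since 7.0 >= 0, the point is on the positive side.

1


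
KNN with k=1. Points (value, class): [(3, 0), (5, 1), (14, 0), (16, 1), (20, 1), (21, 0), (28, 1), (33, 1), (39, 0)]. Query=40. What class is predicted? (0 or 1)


Distances from query 40:
Point 39 (class 0): distance = 1
K=1 nearest neighbors: classes = [0]
Votes for class 1: 0 / 1
Majority vote => class 0

0


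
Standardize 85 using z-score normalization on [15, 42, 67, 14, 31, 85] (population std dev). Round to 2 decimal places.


Mean = (15 + 42 + 67 + 14 + 31 + 85) / 6 = 42.3333
Variance = sum((x_i - mean)^2) / n = 684.5556
Std = sqrt(684.5556) = 26.164
Z = (x - mean) / std
= (85 - 42.3333) / 26.164
= 42.6667 / 26.164
= 1.63

1.63


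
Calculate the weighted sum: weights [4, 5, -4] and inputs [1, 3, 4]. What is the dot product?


Element-wise products:
4 * 1 = 4
5 * 3 = 15
-4 * 4 = -16
Sum = 4 + 15 + -16
= 3

3


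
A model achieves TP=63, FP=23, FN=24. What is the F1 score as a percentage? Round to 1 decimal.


Precision = TP / (TP + FP) = 63 / 86 = 0.7326
Recall = TP / (TP + FN) = 63 / 87 = 0.7241
F1 = 2 * P * R / (P + R)
= 2 * 0.7326 * 0.7241 / (0.7326 + 0.7241)
= 1.0609 / 1.4567
= 0.7283
As percentage: 72.8%

72.8


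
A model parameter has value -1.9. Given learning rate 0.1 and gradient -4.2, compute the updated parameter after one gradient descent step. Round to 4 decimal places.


w_new = w_old - lr * gradient
= -1.9 - 0.1 * -4.2
= -1.9 - (-0.42)
= -1.4800

-1.4800


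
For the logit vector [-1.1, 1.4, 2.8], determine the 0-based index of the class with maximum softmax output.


Softmax is a monotonic transformation, so it preserves the argmax.
We need to find the index of the maximum logit.
Index 0: -1.1
Index 1: 1.4
Index 2: 2.8
Maximum logit = 2.8 at index 2

2


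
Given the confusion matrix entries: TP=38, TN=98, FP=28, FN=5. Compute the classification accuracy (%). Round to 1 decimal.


Accuracy = (TP + TN) / (TP + TN + FP + FN) * 100
= (38 + 98) / (38 + 98 + 28 + 5)
= 136 / 169
= 0.8047
= 80.5%

80.5


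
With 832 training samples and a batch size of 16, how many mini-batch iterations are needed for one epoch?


Iterations per epoch = dataset_size / batch_size
= 832 / 16
= 52

52


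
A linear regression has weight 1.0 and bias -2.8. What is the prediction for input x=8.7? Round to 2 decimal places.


y = 1.0 * 8.7 + (-2.8)
= 8.7 + (-2.8)
= 5.90

5.90


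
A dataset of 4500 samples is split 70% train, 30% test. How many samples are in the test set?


Train samples = 4500 * 70% = 3150
Test samples = 4500 - 3150
= 1350

1350


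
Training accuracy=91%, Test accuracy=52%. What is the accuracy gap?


Gap = train_accuracy - test_accuracy
= 91 - 52
= 39%
This large gap strongly indicates overfitting.

39


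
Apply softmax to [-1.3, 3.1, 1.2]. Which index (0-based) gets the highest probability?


Softmax is a monotonic transformation, so it preserves the argmax.
We need to find the index of the maximum logit.
Index 0: -1.3
Index 1: 3.1
Index 2: 1.2
Maximum logit = 3.1 at index 1

1


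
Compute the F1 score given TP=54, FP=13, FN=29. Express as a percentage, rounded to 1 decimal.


Precision = TP / (TP + FP) = 54 / 67 = 0.806
Recall = TP / (TP + FN) = 54 / 83 = 0.6506
F1 = 2 * P * R / (P + R)
= 2 * 0.806 * 0.6506 / (0.806 + 0.6506)
= 1.0487 / 1.4566
= 0.72
As percentage: 72.0%

72.0


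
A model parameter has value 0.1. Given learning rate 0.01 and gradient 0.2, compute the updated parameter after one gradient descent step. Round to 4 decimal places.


w_new = w_old - lr * gradient
= 0.1 - 0.01 * 0.2
= 0.1 - (0.002)
= 0.0980

0.0980


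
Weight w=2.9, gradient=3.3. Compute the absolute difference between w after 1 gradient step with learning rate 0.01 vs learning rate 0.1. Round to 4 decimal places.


With lr=0.01: w_new = 2.9 - 0.01 * 3.3 = 2.867
With lr=0.1: w_new = 2.9 - 0.1 * 3.3 = 2.57
Absolute difference = |2.867 - 2.57|
= 0.2970

0.2970


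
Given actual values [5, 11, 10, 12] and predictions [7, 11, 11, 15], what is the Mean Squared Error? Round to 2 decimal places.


Differences: [-2, 0, -1, -3]
Squared errors: [4, 0, 1, 9]
Sum of squared errors = 14
MSE = 14 / 4 = 3.50

3.50


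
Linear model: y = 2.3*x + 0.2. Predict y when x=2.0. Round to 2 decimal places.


y = 2.3 * 2.0 + (0.2)
= 4.6 + (0.2)
= 4.80

4.80


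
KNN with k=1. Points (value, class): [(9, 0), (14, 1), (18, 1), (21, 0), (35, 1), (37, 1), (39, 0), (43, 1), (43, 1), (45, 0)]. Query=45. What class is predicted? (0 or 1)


Distances from query 45:
Point 45 (class 0): distance = 0
K=1 nearest neighbors: classes = [0]
Votes for class 1: 0 / 1
Majority vote => class 0

0


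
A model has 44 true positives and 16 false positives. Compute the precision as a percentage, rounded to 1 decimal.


Precision = TP / (TP + FP) * 100
= 44 / (44 + 16)
= 44 / 60
= 0.7333
= 73.3%

73.3


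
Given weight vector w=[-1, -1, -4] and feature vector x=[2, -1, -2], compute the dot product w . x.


Element-wise products:
-1 * 2 = -2
-1 * -1 = 1
-4 * -2 = 8
Sum = -2 + 1 + 8
= 7

7


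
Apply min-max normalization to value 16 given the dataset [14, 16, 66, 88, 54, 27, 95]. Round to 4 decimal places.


Min = 14, Max = 95
Range = 95 - 14 = 81
Scaled = (x - min) / (max - min)
= (16 - 14) / 81
= 2 / 81
= 0.0247

0.0247


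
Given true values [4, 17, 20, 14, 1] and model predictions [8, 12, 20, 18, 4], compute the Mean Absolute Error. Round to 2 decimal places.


Absolute errors: [4, 5, 0, 4, 3]
Sum of absolute errors = 16
MAE = 16 / 5 = 3.20

3.20


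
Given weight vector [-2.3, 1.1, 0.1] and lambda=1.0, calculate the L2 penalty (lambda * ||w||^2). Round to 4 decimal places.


Squaring each weight:
(-2.3)^2 = 5.29
1.1^2 = 1.21
0.1^2 = 0.01
Sum of squares = 6.51
Penalty = 1.0 * 6.51 = 6.5100

6.5100


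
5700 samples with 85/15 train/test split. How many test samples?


Train samples = 5700 * 85% = 4845
Test samples = 5700 - 4845
= 855

855


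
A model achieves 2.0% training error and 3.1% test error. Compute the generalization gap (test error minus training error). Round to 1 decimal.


Generalization gap = test_error - train_error
= 3.1 - 2.0
= 1.1%
A small gap suggests good generalization.

1.1


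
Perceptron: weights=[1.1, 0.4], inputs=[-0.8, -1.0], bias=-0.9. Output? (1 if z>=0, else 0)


z = w . x + b
= 1.1*-0.8 + 0.4*-1.0 + -0.9
= -0.88 + -0.4 + -0.9
= -1.28 + -0.9
= -2.18
Since z = -2.18 < 0, output = 0

0


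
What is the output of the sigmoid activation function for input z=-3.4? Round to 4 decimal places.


sigmoid(z) = 1 / (1 + exp(-z))
exp(-(-3.4)) = exp(3.4) = 29.9641
1 + 29.9641 = 30.9641
1 / 30.9641 = 0.0323

0.0323


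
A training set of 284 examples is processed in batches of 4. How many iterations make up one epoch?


Iterations per epoch = dataset_size / batch_size
= 284 / 4
= 71

71


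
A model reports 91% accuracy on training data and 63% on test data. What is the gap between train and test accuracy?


Gap = train_accuracy - test_accuracy
= 91 - 63
= 28%
This large gap strongly indicates overfitting.

28


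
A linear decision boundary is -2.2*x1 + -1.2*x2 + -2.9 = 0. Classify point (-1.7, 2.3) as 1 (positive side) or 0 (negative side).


Compute -2.2 * -1.7 + -1.2 * 2.3 + -2.9
= 3.74 + -2.76 + -2.9
= -1.92
Since -1.92 < 0, the point is on the negative side.

0


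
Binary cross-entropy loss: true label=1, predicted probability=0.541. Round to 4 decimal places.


For y=1: Loss = -log(p)
= -log(0.541)
= -(-0.6143)
= 0.6143

0.6143


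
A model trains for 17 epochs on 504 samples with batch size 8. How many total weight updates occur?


Iterations per epoch = 504 / 8 = 63
Total updates = iterations_per_epoch * epochs
= 63 * 17
= 1071

1071


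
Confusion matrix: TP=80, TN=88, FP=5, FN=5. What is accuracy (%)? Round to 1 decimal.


Accuracy = (TP + TN) / (TP + TN + FP + FN) * 100
= (80 + 88) / (80 + 88 + 5 + 5)
= 168 / 178
= 0.9438
= 94.4%

94.4


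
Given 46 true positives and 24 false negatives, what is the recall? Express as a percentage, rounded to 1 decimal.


Recall = TP / (TP + FN) * 100
= 46 / (46 + 24)
= 46 / 70
= 0.6571
= 65.7%

65.7


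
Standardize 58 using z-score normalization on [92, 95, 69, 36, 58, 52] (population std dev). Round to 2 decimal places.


Mean = (92 + 95 + 69 + 36 + 58 + 52) / 6 = 67.0
Variance = sum((x_i - mean)^2) / n = 446.6667
Std = sqrt(446.6667) = 21.1345
Z = (x - mean) / std
= (58 - 67.0) / 21.1345
= -9.0 / 21.1345
= -0.43

-0.43


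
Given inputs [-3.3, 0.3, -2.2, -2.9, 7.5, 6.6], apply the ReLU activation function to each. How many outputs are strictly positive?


ReLU(x) = max(0, x) for each element:
ReLU(-3.3) = 0
ReLU(0.3) = 0.3
ReLU(-2.2) = 0
ReLU(-2.9) = 0
ReLU(7.5) = 7.5
ReLU(6.6) = 6.6
Active neurons (>0): 3

3


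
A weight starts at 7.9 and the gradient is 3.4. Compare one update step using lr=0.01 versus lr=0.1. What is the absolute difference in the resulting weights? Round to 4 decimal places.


With lr=0.01: w_new = 7.9 - 0.01 * 3.4 = 7.866
With lr=0.1: w_new = 7.9 - 0.1 * 3.4 = 7.56
Absolute difference = |7.866 - 7.56|
= 0.3060

0.3060


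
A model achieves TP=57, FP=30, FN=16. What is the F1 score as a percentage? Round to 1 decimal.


Precision = TP / (TP + FP) = 57 / 87 = 0.6552
Recall = TP / (TP + FN) = 57 / 73 = 0.7808
F1 = 2 * P * R / (P + R)
= 2 * 0.6552 * 0.7808 / (0.6552 + 0.7808)
= 1.0231 / 1.436
= 0.7125
As percentage: 71.3%

71.3


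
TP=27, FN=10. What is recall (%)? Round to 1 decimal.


Recall = TP / (TP + FN) * 100
= 27 / (27 + 10)
= 27 / 37
= 0.7297
= 73.0%

73.0


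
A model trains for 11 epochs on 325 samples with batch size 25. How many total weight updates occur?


Iterations per epoch = 325 / 25 = 13
Total updates = iterations_per_epoch * epochs
= 13 * 11
= 143

143


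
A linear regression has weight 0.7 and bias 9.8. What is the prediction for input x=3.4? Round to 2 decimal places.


y = 0.7 * 3.4 + (9.8)
= 2.38 + (9.8)
= 12.18

12.18


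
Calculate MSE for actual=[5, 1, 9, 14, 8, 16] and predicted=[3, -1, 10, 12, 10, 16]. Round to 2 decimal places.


Differences: [2, 2, -1, 2, -2, 0]
Squared errors: [4, 4, 1, 4, 4, 0]
Sum of squared errors = 17
MSE = 17 / 6 = 2.83

2.83


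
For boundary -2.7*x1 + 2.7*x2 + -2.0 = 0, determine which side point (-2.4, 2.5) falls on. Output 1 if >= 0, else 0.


Compute -2.7 * -2.4 + 2.7 * 2.5 + -2.0
= 6.48 + 6.75 + -2.0
= 11.23
Since 11.23 >= 0, the point is on the positive side.

1


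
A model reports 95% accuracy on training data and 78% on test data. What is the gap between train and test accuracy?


Gap = train_accuracy - test_accuracy
= 95 - 78
= 17%
This gap suggests the model is overfitting.

17


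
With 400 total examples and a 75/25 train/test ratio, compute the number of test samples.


Train samples = 400 * 75% = 300
Test samples = 400 - 300
= 100

100


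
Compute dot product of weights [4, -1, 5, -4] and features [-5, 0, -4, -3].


Element-wise products:
4 * -5 = -20
-1 * 0 = 0
5 * -4 = -20
-4 * -3 = 12
Sum = -20 + 0 + -20 + 12
= -28

-28


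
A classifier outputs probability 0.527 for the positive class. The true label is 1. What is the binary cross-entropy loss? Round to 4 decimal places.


For y=1: Loss = -log(p)
= -log(0.527)
= -(-0.6406)
= 0.6406

0.6406


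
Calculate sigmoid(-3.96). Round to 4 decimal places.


sigmoid(z) = 1 / (1 + exp(-z))
exp(-(-3.96)) = exp(3.96) = 52.4573
1 + 52.4573 = 53.4573
1 / 53.4573 = 0.0187

0.0187


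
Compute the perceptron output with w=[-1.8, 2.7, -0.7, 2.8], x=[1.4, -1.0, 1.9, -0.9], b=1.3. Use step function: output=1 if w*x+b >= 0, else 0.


z = w . x + b
= -1.8*1.4 + 2.7*-1.0 + -0.7*1.9 + 2.8*-0.9 + 1.3
= -2.52 + -2.7 + -1.33 + -2.52 + 1.3
= -9.07 + 1.3
= -7.77
Since z = -7.77 < 0, output = 0

0


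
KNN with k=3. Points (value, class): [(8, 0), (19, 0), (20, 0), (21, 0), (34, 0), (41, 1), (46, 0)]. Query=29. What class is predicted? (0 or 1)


Distances from query 29:
Point 34 (class 0): distance = 5
Point 21 (class 0): distance = 8
Point 20 (class 0): distance = 9
K=3 nearest neighbors: classes = [0, 0, 0]
Votes for class 1: 0 / 3
Majority vote => class 0

0


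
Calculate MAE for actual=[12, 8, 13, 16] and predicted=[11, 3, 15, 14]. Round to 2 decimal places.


Absolute errors: [1, 5, 2, 2]
Sum of absolute errors = 10
MAE = 10 / 4 = 2.50

2.50


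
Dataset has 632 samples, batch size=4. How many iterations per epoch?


Iterations per epoch = dataset_size / batch_size
= 632 / 4
= 158

158


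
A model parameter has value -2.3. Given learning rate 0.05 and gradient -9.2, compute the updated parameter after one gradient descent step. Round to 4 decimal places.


w_new = w_old - lr * gradient
= -2.3 - 0.05 * -9.2
= -2.3 - (-0.46)
= -1.8400

-1.8400


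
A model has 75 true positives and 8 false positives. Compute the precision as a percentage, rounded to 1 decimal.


Precision = TP / (TP + FP) * 100
= 75 / (75 + 8)
= 75 / 83
= 0.9036
= 90.4%

90.4


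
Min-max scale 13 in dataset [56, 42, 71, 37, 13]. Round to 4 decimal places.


Min = 13, Max = 71
Range = 71 - 13 = 58
Scaled = (x - min) / (max - min)
= (13 - 13) / 58
= 0 / 58
= 0.0000

0.0000


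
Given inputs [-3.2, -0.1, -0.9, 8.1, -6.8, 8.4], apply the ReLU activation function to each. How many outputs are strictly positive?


ReLU(x) = max(0, x) for each element:
ReLU(-3.2) = 0
ReLU(-0.1) = 0
ReLU(-0.9) = 0
ReLU(8.1) = 8.1
ReLU(-6.8) = 0
ReLU(8.4) = 8.4
Active neurons (>0): 2

2


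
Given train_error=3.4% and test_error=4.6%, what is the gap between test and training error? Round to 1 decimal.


Generalization gap = test_error - train_error
= 4.6 - 3.4
= 1.2%
A small gap suggests good generalization.

1.2


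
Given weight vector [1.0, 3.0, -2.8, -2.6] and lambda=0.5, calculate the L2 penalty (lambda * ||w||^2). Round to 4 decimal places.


Squaring each weight:
1.0^2 = 1.0
3.0^2 = 9.0
(-2.8)^2 = 7.84
(-2.6)^2 = 6.76
Sum of squares = 24.6
Penalty = 0.5 * 24.6 = 12.3000

12.3000


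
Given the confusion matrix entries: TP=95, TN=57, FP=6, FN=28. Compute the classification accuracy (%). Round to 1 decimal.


Accuracy = (TP + TN) / (TP + TN + FP + FN) * 100
= (95 + 57) / (95 + 57 + 6 + 28)
= 152 / 186
= 0.8172
= 81.7%

81.7


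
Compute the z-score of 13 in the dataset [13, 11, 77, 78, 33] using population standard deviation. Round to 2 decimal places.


Mean = (13 + 11 + 77 + 78 + 33) / 5 = 42.4
Variance = sum((x_i - mean)^2) / n = 880.64
Std = sqrt(880.64) = 29.6756
Z = (x - mean) / std
= (13 - 42.4) / 29.6756
= -29.4 / 29.6756
= -0.99

-0.99


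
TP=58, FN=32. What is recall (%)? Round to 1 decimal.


Recall = TP / (TP + FN) * 100
= 58 / (58 + 32)
= 58 / 90
= 0.6444
= 64.4%

64.4


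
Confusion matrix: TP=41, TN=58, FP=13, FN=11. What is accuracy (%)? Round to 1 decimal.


Accuracy = (TP + TN) / (TP + TN + FP + FN) * 100
= (41 + 58) / (41 + 58 + 13 + 11)
= 99 / 123
= 0.8049
= 80.5%

80.5


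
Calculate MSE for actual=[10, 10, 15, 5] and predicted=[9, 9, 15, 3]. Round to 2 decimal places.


Differences: [1, 1, 0, 2]
Squared errors: [1, 1, 0, 4]
Sum of squared errors = 6
MSE = 6 / 4 = 1.50

1.50


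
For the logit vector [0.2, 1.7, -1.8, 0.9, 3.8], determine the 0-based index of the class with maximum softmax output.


Softmax is a monotonic transformation, so it preserves the argmax.
We need to find the index of the maximum logit.
Index 0: 0.2
Index 1: 1.7
Index 2: -1.8
Index 3: 0.9
Index 4: 3.8
Maximum logit = 3.8 at index 4

4


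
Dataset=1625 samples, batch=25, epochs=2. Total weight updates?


Iterations per epoch = 1625 / 25 = 65
Total updates = iterations_per_epoch * epochs
= 65 * 2
= 130

130


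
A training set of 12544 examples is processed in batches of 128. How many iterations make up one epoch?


Iterations per epoch = dataset_size / batch_size
= 12544 / 128
= 98

98


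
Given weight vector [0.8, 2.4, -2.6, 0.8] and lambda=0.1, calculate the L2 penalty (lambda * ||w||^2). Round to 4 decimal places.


Squaring each weight:
0.8^2 = 0.64
2.4^2 = 5.76
(-2.6)^2 = 6.76
0.8^2 = 0.64
Sum of squares = 13.8
Penalty = 0.1 * 13.8 = 1.3800

1.3800


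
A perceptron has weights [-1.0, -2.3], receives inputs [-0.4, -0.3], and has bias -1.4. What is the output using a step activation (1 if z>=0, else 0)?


z = w . x + b
= -1.0*-0.4 + -2.3*-0.3 + -1.4
= 0.4 + 0.69 + -1.4
= 1.09 + -1.4
= -0.31
Since z = -0.31 < 0, output = 0

0


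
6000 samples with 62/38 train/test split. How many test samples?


Train samples = 6000 * 62% = 3720
Test samples = 6000 - 3720
= 2280

2280


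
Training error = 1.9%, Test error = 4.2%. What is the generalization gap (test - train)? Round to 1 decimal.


Generalization gap = test_error - train_error
= 4.2 - 1.9
= 2.3%
A moderate gap.

2.3


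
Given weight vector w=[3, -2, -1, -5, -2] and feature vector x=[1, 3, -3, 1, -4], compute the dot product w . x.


Element-wise products:
3 * 1 = 3
-2 * 3 = -6
-1 * -3 = 3
-5 * 1 = -5
-2 * -4 = 8
Sum = 3 + -6 + 3 + -5 + 8
= 3

3


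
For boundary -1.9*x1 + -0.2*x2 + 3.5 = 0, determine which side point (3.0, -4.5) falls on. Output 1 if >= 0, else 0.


Compute -1.9 * 3.0 + -0.2 * -4.5 + 3.5
= -5.7 + 0.9 + 3.5
= -1.3
Since -1.3 < 0, the point is on the negative side.

0


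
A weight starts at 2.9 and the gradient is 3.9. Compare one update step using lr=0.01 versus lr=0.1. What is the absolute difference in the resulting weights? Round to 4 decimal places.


With lr=0.01: w_new = 2.9 - 0.01 * 3.9 = 2.861
With lr=0.1: w_new = 2.9 - 0.1 * 3.9 = 2.51
Absolute difference = |2.861 - 2.51|
= 0.3510

0.3510


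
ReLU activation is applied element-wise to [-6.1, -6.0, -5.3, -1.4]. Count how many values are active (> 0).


ReLU(x) = max(0, x) for each element:
ReLU(-6.1) = 0
ReLU(-6.0) = 0
ReLU(-5.3) = 0
ReLU(-1.4) = 0
Active neurons (>0): 0

0


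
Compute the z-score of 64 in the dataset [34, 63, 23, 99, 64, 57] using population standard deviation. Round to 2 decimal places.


Mean = (34 + 63 + 23 + 99 + 64 + 57) / 6 = 56.6667
Variance = sum((x_i - mean)^2) / n = 588.8889
Std = sqrt(588.8889) = 24.267
Z = (x - mean) / std
= (64 - 56.6667) / 24.267
= 7.3333 / 24.267
= 0.30

0.30


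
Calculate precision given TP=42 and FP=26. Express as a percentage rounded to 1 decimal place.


Precision = TP / (TP + FP) * 100
= 42 / (42 + 26)
= 42 / 68
= 0.6176
= 61.8%

61.8


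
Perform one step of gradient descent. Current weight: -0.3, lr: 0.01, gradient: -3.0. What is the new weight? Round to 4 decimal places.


w_new = w_old - lr * gradient
= -0.3 - 0.01 * -3.0
= -0.3 - (-0.03)
= -0.2700

-0.2700


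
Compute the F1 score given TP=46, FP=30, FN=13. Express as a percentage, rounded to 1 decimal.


Precision = TP / (TP + FP) = 46 / 76 = 0.6053
Recall = TP / (TP + FN) = 46 / 59 = 0.7797
F1 = 2 * P * R / (P + R)
= 2 * 0.6053 * 0.7797 / (0.6053 + 0.7797)
= 0.9438 / 1.3849
= 0.6815
As percentage: 68.1%

68.1


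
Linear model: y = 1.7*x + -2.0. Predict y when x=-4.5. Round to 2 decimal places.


y = 1.7 * -4.5 + (-2.0)
= -7.65 + (-2.0)
= -9.65

-9.65


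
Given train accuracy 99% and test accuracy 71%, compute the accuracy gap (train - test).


Gap = train_accuracy - test_accuracy
= 99 - 71
= 28%
This large gap strongly indicates overfitting.

28


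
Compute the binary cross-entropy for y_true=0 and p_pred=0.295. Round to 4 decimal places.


For y=0: Loss = -log(1-p)
= -log(1 - 0.295)
= -log(0.705)
= -(-0.3496)
= 0.3496

0.3496


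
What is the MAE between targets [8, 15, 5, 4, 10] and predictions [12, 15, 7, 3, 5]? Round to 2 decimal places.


Absolute errors: [4, 0, 2, 1, 5]
Sum of absolute errors = 12
MAE = 12 / 5 = 2.40

2.40


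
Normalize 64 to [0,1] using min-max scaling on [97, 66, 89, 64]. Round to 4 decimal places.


Min = 64, Max = 97
Range = 97 - 64 = 33
Scaled = (x - min) / (max - min)
= (64 - 64) / 33
= 0 / 33
= 0.0000

0.0000


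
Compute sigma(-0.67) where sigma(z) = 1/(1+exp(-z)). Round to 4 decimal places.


sigmoid(z) = 1 / (1 + exp(-z))
exp(-(-0.67)) = exp(0.67) = 1.9542
1 + 1.9542 = 2.9542
1 / 2.9542 = 0.3385

0.3385


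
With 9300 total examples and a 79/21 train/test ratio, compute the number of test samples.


Train samples = 9300 * 79% = 7347
Test samples = 9300 - 7347
= 1953

1953


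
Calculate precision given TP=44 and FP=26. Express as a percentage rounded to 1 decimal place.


Precision = TP / (TP + FP) * 100
= 44 / (44 + 26)
= 44 / 70
= 0.6286
= 62.9%

62.9


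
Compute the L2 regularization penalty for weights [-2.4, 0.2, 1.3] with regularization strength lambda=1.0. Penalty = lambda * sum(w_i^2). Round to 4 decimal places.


Squaring each weight:
(-2.4)^2 = 5.76
0.2^2 = 0.04
1.3^2 = 1.69
Sum of squares = 7.49
Penalty = 1.0 * 7.49 = 7.4900

7.4900


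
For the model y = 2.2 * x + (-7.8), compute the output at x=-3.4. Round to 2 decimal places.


y = 2.2 * -3.4 + (-7.8)
= -7.48 + (-7.8)
= -15.28

-15.28


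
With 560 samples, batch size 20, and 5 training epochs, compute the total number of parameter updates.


Iterations per epoch = 560 / 20 = 28
Total updates = iterations_per_epoch * epochs
= 28 * 5
= 140

140


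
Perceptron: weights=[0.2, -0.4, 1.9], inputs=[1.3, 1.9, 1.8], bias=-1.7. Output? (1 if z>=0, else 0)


z = w . x + b
= 0.2*1.3 + -0.4*1.9 + 1.9*1.8 + -1.7
= 0.26 + -0.76 + 3.42 + -1.7
= 2.92 + -1.7
= 1.22
Since z = 1.22 >= 0, output = 1

1


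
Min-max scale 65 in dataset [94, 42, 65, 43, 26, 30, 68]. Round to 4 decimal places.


Min = 26, Max = 94
Range = 94 - 26 = 68
Scaled = (x - min) / (max - min)
= (65 - 26) / 68
= 39 / 68
= 0.5735

0.5735


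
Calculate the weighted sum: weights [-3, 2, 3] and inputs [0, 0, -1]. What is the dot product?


Element-wise products:
-3 * 0 = 0
2 * 0 = 0
3 * -1 = -3
Sum = 0 + 0 + -3
= -3

-3


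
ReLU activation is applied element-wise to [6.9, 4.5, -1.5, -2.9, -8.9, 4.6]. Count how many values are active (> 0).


ReLU(x) = max(0, x) for each element:
ReLU(6.9) = 6.9
ReLU(4.5) = 4.5
ReLU(-1.5) = 0
ReLU(-2.9) = 0
ReLU(-8.9) = 0
ReLU(4.6) = 4.6
Active neurons (>0): 3

3


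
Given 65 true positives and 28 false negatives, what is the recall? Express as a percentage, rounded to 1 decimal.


Recall = TP / (TP + FN) * 100
= 65 / (65 + 28)
= 65 / 93
= 0.6989
= 69.9%

69.9


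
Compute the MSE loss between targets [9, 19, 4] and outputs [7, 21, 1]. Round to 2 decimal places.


Differences: [2, -2, 3]
Squared errors: [4, 4, 9]
Sum of squared errors = 17
MSE = 17 / 3 = 5.67

5.67


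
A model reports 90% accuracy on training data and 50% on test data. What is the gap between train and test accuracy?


Gap = train_accuracy - test_accuracy
= 90 - 50
= 40%
This large gap strongly indicates overfitting.

40


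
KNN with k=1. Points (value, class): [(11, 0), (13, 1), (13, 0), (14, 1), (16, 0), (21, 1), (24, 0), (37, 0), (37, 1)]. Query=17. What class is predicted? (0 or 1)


Distances from query 17:
Point 16 (class 0): distance = 1
K=1 nearest neighbors: classes = [0]
Votes for class 1: 0 / 1
Majority vote => class 0

0


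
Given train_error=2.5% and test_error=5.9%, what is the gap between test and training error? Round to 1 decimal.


Generalization gap = test_error - train_error
= 5.9 - 2.5
= 3.4%
A moderate gap.

3.4


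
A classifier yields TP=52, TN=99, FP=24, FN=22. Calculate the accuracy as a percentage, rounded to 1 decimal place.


Accuracy = (TP + TN) / (TP + TN + FP + FN) * 100
= (52 + 99) / (52 + 99 + 24 + 22)
= 151 / 197
= 0.7665
= 76.6%

76.6


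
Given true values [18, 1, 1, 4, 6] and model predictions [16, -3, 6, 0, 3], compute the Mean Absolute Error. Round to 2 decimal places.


Absolute errors: [2, 4, 5, 4, 3]
Sum of absolute errors = 18
MAE = 18 / 5 = 3.60

3.60


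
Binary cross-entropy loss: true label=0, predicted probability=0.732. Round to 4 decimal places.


For y=0: Loss = -log(1-p)
= -log(1 - 0.732)
= -log(0.268)
= -(-1.3168)
= 1.3168

1.3168


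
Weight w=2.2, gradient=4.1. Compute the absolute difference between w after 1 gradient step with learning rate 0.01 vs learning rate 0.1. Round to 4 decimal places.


With lr=0.01: w_new = 2.2 - 0.01 * 4.1 = 2.159
With lr=0.1: w_new = 2.2 - 0.1 * 4.1 = 1.79
Absolute difference = |2.159 - 1.79|
= 0.3690

0.3690


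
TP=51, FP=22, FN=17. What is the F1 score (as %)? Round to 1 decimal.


Precision = TP / (TP + FP) = 51 / 73 = 0.6986
Recall = TP / (TP + FN) = 51 / 68 = 0.75
F1 = 2 * P * R / (P + R)
= 2 * 0.6986 * 0.75 / (0.6986 + 0.75)
= 1.0479 / 1.4486
= 0.7234
As percentage: 72.3%

72.3


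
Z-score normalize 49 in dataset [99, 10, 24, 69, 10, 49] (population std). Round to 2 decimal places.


Mean = (99 + 10 + 24 + 69 + 10 + 49) / 6 = 43.5
Variance = sum((x_i - mean)^2) / n = 1064.25
Std = sqrt(1064.25) = 32.6228
Z = (x - mean) / std
= (49 - 43.5) / 32.6228
= 5.5 / 32.6228
= 0.17

0.17


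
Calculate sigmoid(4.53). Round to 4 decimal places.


sigmoid(z) = 1 / (1 + exp(-z))
exp(-(4.53)) = exp(-4.53) = 0.0108
1 + 0.0108 = 1.0108
1 / 1.0108 = 0.9893

0.9893


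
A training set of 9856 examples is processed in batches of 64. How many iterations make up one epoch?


Iterations per epoch = dataset_size / batch_size
= 9856 / 64
= 154

154


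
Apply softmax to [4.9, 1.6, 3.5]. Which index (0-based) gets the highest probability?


Softmax is a monotonic transformation, so it preserves the argmax.
We need to find the index of the maximum logit.
Index 0: 4.9
Index 1: 1.6
Index 2: 3.5
Maximum logit = 4.9 at index 0

0


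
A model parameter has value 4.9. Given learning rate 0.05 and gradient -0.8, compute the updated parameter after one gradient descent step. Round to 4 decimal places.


w_new = w_old - lr * gradient
= 4.9 - 0.05 * -0.8
= 4.9 - (-0.04)
= 4.9400

4.9400


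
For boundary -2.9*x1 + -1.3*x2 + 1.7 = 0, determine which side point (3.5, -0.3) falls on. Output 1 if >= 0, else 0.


Compute -2.9 * 3.5 + -1.3 * -0.3 + 1.7
= -10.15 + 0.39 + 1.7
= -8.06
Since -8.06 < 0, the point is on the negative side.

0


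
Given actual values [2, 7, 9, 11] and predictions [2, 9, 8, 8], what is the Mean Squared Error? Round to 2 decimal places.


Differences: [0, -2, 1, 3]
Squared errors: [0, 4, 1, 9]
Sum of squared errors = 14
MSE = 14 / 4 = 3.50

3.50


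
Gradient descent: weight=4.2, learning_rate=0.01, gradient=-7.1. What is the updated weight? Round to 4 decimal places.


w_new = w_old - lr * gradient
= 4.2 - 0.01 * -7.1
= 4.2 - (-0.071)
= 4.2710

4.2710


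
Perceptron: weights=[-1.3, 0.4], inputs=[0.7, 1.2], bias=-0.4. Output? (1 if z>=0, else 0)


z = w . x + b
= -1.3*0.7 + 0.4*1.2 + -0.4
= -0.91 + 0.48 + -0.4
= -0.43 + -0.4
= -0.83
Since z = -0.83 < 0, output = 0

0


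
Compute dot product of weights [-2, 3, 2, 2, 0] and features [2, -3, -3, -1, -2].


Element-wise products:
-2 * 2 = -4
3 * -3 = -9
2 * -3 = -6
2 * -1 = -2
0 * -2 = 0
Sum = -4 + -9 + -6 + -2 + 0
= -21

-21


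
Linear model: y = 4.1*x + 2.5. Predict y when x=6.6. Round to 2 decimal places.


y = 4.1 * 6.6 + (2.5)
= 27.06 + (2.5)
= 29.56

29.56


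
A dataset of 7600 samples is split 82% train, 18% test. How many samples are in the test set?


Train samples = 7600 * 82% = 6232
Test samples = 7600 - 6232
= 1368

1368


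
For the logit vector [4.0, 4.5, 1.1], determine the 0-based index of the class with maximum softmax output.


Softmax is a monotonic transformation, so it preserves the argmax.
We need to find the index of the maximum logit.
Index 0: 4.0
Index 1: 4.5
Index 2: 1.1
Maximum logit = 4.5 at index 1

1


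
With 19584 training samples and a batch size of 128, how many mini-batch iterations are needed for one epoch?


Iterations per epoch = dataset_size / batch_size
= 19584 / 128
= 153

153


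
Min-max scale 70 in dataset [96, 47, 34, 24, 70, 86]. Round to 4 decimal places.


Min = 24, Max = 96
Range = 96 - 24 = 72
Scaled = (x - min) / (max - min)
= (70 - 24) / 72
= 46 / 72
= 0.6389

0.6389


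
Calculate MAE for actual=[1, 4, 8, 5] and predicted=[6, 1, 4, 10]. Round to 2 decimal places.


Absolute errors: [5, 3, 4, 5]
Sum of absolute errors = 17
MAE = 17 / 4 = 4.25

4.25


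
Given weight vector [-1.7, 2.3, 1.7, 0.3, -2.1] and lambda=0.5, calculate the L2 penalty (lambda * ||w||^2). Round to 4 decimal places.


Squaring each weight:
(-1.7)^2 = 2.89
2.3^2 = 5.29
1.7^2 = 2.89
0.3^2 = 0.09
(-2.1)^2 = 4.41
Sum of squares = 15.57
Penalty = 0.5 * 15.57 = 7.7850

7.7850


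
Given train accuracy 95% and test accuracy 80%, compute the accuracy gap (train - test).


Gap = train_accuracy - test_accuracy
= 95 - 80
= 15%
This gap suggests the model is overfitting.

15


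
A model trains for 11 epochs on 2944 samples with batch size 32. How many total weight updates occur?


Iterations per epoch = 2944 / 32 = 92
Total updates = iterations_per_epoch * epochs
= 92 * 11
= 1012

1012


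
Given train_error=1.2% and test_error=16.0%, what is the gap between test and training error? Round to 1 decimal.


Generalization gap = test_error - train_error
= 16.0 - 1.2
= 14.8%
A large gap suggests overfitting.

14.8


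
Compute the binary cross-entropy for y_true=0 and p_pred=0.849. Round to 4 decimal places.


For y=0: Loss = -log(1-p)
= -log(1 - 0.849)
= -log(0.151)
= -(-1.8905)
= 1.8905

1.8905


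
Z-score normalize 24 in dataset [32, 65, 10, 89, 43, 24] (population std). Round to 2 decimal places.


Mean = (32 + 65 + 10 + 89 + 43 + 24) / 6 = 43.8333
Variance = sum((x_i - mean)^2) / n = 694.4722
Std = sqrt(694.4722) = 26.3528
Z = (x - mean) / std
= (24 - 43.8333) / 26.3528
= -19.8333 / 26.3528
= -0.75

-0.75


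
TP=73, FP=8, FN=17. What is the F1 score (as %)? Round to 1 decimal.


Precision = TP / (TP + FP) = 73 / 81 = 0.9012
Recall = TP / (TP + FN) = 73 / 90 = 0.8111
F1 = 2 * P * R / (P + R)
= 2 * 0.9012 * 0.8111 / (0.9012 + 0.8111)
= 1.462 / 1.7123
= 0.8538
As percentage: 85.4%

85.4


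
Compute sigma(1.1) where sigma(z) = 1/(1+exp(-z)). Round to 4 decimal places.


sigmoid(z) = 1 / (1 + exp(-z))
exp(-(1.1)) = exp(-1.1) = 0.3329
1 + 0.3329 = 1.3329
1 / 1.3329 = 0.7503

0.7503


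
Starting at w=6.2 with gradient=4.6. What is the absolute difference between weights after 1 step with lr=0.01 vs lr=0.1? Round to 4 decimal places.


With lr=0.01: w_new = 6.2 - 0.01 * 4.6 = 6.154
With lr=0.1: w_new = 6.2 - 0.1 * 4.6 = 5.74
Absolute difference = |6.154 - 5.74|
= 0.4140

0.4140


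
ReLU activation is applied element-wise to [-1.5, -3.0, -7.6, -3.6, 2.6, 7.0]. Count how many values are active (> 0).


ReLU(x) = max(0, x) for each element:
ReLU(-1.5) = 0
ReLU(-3.0) = 0
ReLU(-7.6) = 0
ReLU(-3.6) = 0
ReLU(2.6) = 2.6
ReLU(7.0) = 7.0
Active neurons (>0): 2

2


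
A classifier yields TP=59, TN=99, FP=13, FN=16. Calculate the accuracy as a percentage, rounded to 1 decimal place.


Accuracy = (TP + TN) / (TP + TN + FP + FN) * 100
= (59 + 99) / (59 + 99 + 13 + 16)
= 158 / 187
= 0.8449
= 84.5%

84.5


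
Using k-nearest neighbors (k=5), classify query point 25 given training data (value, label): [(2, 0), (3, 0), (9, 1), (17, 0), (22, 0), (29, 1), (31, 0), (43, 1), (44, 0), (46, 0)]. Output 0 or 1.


Distances from query 25:
Point 22 (class 0): distance = 3
Point 29 (class 1): distance = 4
Point 31 (class 0): distance = 6
Point 17 (class 0): distance = 8
Point 9 (class 1): distance = 16
K=5 nearest neighbors: classes = [0, 1, 0, 0, 1]
Votes for class 1: 2 / 5
Majority vote => class 0

0


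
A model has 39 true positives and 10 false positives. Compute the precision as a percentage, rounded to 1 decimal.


Precision = TP / (TP + FP) * 100
= 39 / (39 + 10)
= 39 / 49
= 0.7959
= 79.6%

79.6


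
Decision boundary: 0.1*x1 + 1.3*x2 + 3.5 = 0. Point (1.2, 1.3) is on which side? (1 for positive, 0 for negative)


Compute 0.1 * 1.2 + 1.3 * 1.3 + 3.5
= 0.12 + 1.69 + 3.5
= 5.31
Since 5.31 >= 0, the point is on the positive side.

1


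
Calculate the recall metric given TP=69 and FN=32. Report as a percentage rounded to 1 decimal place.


Recall = TP / (TP + FN) * 100
= 69 / (69 + 32)
= 69 / 101
= 0.6832
= 68.3%

68.3


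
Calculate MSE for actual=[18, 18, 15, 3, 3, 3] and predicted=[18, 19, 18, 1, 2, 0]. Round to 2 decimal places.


Differences: [0, -1, -3, 2, 1, 3]
Squared errors: [0, 1, 9, 4, 1, 9]
Sum of squared errors = 24
MSE = 24 / 6 = 4.00

4.00


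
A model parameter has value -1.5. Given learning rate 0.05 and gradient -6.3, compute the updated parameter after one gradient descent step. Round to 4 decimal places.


w_new = w_old - lr * gradient
= -1.5 - 0.05 * -6.3
= -1.5 - (-0.315)
= -1.1850

-1.1850


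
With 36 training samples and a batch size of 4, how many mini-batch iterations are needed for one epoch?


Iterations per epoch = dataset_size / batch_size
= 36 / 4
= 9

9


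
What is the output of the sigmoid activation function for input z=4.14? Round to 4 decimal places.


sigmoid(z) = 1 / (1 + exp(-z))
exp(-(4.14)) = exp(-4.14) = 0.0159
1 + 0.0159 = 1.0159
1 / 1.0159 = 0.9843

0.9843


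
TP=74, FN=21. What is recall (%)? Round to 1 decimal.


Recall = TP / (TP + FN) * 100
= 74 / (74 + 21)
= 74 / 95
= 0.7789
= 77.9%

77.9


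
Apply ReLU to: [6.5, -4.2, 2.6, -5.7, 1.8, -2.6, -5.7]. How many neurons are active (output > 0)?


ReLU(x) = max(0, x) for each element:
ReLU(6.5) = 6.5
ReLU(-4.2) = 0
ReLU(2.6) = 2.6
ReLU(-5.7) = 0
ReLU(1.8) = 1.8
ReLU(-2.6) = 0
ReLU(-5.7) = 0
Active neurons (>0): 3

3


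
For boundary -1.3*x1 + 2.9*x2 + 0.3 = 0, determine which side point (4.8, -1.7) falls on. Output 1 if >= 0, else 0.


Compute -1.3 * 4.8 + 2.9 * -1.7 + 0.3
= -6.24 + -4.93 + 0.3
= -10.87
Since -10.87 < 0, the point is on the negative side.

0


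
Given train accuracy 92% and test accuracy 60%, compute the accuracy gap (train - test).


Gap = train_accuracy - test_accuracy
= 92 - 60
= 32%
This large gap strongly indicates overfitting.

32


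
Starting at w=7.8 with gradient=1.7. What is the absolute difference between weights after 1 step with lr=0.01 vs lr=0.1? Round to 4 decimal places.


With lr=0.01: w_new = 7.8 - 0.01 * 1.7 = 7.783
With lr=0.1: w_new = 7.8 - 0.1 * 1.7 = 7.63
Absolute difference = |7.783 - 7.63|
= 0.1530

0.1530


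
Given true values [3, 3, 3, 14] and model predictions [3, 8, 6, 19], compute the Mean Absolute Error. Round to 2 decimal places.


Absolute errors: [0, 5, 3, 5]
Sum of absolute errors = 13
MAE = 13 / 4 = 3.25

3.25


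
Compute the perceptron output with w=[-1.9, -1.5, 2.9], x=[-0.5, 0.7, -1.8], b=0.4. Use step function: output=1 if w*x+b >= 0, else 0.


z = w . x + b
= -1.9*-0.5 + -1.5*0.7 + 2.9*-1.8 + 0.4
= 0.95 + -1.05 + -5.22 + 0.4
= -5.32 + 0.4
= -4.92
Since z = -4.92 < 0, output = 0

0


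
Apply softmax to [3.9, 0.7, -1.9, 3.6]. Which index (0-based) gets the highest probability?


Softmax is a monotonic transformation, so it preserves the argmax.
We need to find the index of the maximum logit.
Index 0: 3.9
Index 1: 0.7
Index 2: -1.9
Index 3: 3.6
Maximum logit = 3.9 at index 0

0


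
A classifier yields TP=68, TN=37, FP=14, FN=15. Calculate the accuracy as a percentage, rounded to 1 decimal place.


Accuracy = (TP + TN) / (TP + TN + FP + FN) * 100
= (68 + 37) / (68 + 37 + 14 + 15)
= 105 / 134
= 0.7836
= 78.4%

78.4


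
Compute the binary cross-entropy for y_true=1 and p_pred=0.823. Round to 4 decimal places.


For y=1: Loss = -log(p)
= -log(0.823)
= -(-0.1948)
= 0.1948

0.1948


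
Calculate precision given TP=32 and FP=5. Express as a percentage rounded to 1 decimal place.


Precision = TP / (TP + FP) * 100
= 32 / (32 + 5)
= 32 / 37
= 0.8649
= 86.5%

86.5


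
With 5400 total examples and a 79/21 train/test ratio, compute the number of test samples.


Train samples = 5400 * 79% = 4266
Test samples = 5400 - 4266
= 1134

1134


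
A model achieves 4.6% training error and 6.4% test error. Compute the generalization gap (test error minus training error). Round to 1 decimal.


Generalization gap = test_error - train_error
= 6.4 - 4.6
= 1.8%
A small gap suggests good generalization.

1.8


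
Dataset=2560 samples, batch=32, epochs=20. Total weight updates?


Iterations per epoch = 2560 / 32 = 80
Total updates = iterations_per_epoch * epochs
= 80 * 20
= 1600

1600
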